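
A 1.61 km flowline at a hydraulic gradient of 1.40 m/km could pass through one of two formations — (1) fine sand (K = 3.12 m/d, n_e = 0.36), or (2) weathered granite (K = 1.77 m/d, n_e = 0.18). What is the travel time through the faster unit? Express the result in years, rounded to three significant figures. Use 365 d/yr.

Unit 1 (fine sand): v = 3.12×0.0014/0.36 = 0.01213 m/d, t = 1610/0.01213 = 132700 d
Unit 2 (weathered granite): v = 1.77×0.0014/0.18 = 0.01377 m/d, t = 1610/0.01377 = 116900 d
Faster: 116900 d / 365 = 320 yr

320 years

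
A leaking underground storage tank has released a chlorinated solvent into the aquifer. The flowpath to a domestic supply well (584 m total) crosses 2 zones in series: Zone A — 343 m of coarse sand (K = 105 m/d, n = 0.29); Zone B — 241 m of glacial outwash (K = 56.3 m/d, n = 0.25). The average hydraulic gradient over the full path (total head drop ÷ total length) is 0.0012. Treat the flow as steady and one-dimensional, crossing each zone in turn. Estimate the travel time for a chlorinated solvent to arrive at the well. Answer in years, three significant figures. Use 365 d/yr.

4.71 years

For zones in series the flux q is common to all zones; the equivalent conductivity is the harmonic (thickness-weighted) mean, K_eq = L_total / Σ(L_j/K_j).
Σ(L/K) = 343/105 + 241/56.3 = 3.267 + 4.281 = 7.547 d
K_eq = L_total / Σ(L/K) = 584 / 7.547 = 77.38 m/d
q = K_eq · i = 77.38 × 0.0012 = 0.09285 m/d (same in every zone)
Zone A: v = q/n = 0.09285/0.29 = 0.3202 m/d → t_A = 343/0.3202 = 1071 d
Zone B: v = q/n = 0.09285/0.25 = 0.3714 m/d → t_B = 241/0.3714 = 648.9 d
Total t = 1071 + 648.9 = 1720 d
   = 1720 / 365 = 4.71 yr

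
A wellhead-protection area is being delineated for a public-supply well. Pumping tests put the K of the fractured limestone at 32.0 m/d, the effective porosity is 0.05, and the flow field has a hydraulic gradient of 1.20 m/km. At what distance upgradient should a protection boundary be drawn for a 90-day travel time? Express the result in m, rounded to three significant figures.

69.1 m

Darcy flux q = K·i = 32.0 × 0.0012 = 0.03840 m/d
Seepage velocity v = q / n = 0.03840 / 0.05 = 0.7680 m/d
L = v × T = 0.7680 × 90 = 69.12 m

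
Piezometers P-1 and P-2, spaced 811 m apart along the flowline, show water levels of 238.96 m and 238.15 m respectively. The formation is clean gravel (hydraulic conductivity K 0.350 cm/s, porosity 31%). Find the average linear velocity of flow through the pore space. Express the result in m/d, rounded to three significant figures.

0.974 m/d

Hydraulic gradient i = (238.96 − 238.15) / 811 = 0.81 / 811 = 9.988e-4
K = 0.350 cm/s × 864 = 302.4 m/d
Darcy flux q = K·i = 302.4 × 9.988e-4 = 0.3020 m/d
v = Ki/n = 302.4·9.988e-4/0.31 = 0.9743 m/d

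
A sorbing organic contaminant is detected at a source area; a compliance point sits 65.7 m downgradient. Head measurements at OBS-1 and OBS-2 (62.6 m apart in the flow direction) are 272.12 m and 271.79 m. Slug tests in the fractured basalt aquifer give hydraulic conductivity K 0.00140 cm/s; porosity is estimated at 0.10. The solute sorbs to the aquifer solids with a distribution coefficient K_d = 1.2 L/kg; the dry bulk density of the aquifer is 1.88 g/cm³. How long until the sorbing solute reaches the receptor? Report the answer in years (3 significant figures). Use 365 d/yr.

Hydraulic gradient i = (272.12 − 271.79) / 62.6 = 0.33 / 62.6 = 0.005272
K = 0.00140 cm/s × 864 = 1.210 m/d
Specific discharge q = 1.210 × 0.005272 = 0.006376 m/d
v_s = q/n_e = 0.006376/0.10 = 0.06376 m/d
Retardation R = 1 + ρ_b·K_d/n = 1 + 1.88×1.2/0.10 = 23.56
Contaminant velocity v_c = v/R = 0.06376/23.56 = 0.002706 m/d
t = L/v_c = 65.7/0.002706 = 24280 d
   = 24280/365 = 66.5 yr

66.5 years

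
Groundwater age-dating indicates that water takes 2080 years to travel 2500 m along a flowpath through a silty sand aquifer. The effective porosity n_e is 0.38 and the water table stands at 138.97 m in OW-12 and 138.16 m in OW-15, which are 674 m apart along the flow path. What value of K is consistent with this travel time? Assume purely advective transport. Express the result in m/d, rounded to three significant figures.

1.04 m/d

Hydraulic gradient i = (138.97 − 138.16) / 674 = 0.81 / 674 = 0.001202
t = 2080 years = 759200 d
v = L / t = 2500 / 759200 = 0.003293 m/d
K = v · n / i = 0.003293 × 0.38 / 0.001202 = 1.04 m/d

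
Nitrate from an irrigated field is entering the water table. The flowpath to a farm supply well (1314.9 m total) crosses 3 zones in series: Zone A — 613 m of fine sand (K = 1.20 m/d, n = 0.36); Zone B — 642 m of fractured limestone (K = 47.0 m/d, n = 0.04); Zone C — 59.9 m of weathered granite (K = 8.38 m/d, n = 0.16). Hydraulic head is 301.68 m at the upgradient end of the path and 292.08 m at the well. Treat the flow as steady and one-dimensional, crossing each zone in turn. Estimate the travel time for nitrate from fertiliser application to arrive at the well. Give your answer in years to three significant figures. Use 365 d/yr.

Total head drop ΔH = 301.68 − 292.08 = 9.60 m
Steady 1-D flow in series ⇒ the Darcy flux q is identical in every zone and the zone head losses add (resistances L/K in series).
Σ(L/K) = 613/1.20 + 642/47.0 + 59.9/8.38 = 510.8 + 13.66 + 7.148 = 531.6 d
q = ΔH / Σ(L/K) = 9.60 / 531.6 = 0.01806 m/d (same in every zone)
Zone A: v = q/n = 0.01806/0.36 = 0.05016 m/d → t_A = 613/0.05016 = 12220 d
Zone B: v = q/n = 0.01806/0.04 = 0.4514 m/d → t_B = 642/0.4514 = 1422 d
Zone C: v = q/n = 0.01806/0.16 = 0.1129 m/d → t_C = 59.9/0.1129 = 530.8 d
Total t = 12220 + 1422 + 530.8 = 14170 d
   = 14170 / 365 = 38.8 yr

38.8 years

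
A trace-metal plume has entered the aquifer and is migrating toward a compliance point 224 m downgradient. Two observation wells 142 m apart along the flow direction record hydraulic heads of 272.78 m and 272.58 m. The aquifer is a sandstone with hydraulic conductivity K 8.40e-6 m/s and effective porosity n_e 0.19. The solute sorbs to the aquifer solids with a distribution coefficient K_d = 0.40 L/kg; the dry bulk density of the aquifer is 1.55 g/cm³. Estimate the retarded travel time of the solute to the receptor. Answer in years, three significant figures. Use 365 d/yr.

486 years

Hydraulic gradient i = (272.78 − 272.58) / 142 = 0.20 / 142 = 0.001408
K = 8.40e-6 m/s × 86400 s/d = 0.7258 m/d
Specific discharge q = 0.7258 × 0.001408 = 0.001022 m/d
v = Ki/n = 0.7258·0.001408/0.19 = 0.005380 m/d
Retardation R = 1 + ρ_b·K_d/n = 1 + 1.55×0.40/0.19 = 4.263
Contaminant velocity v_c = v/R = 0.005380/4.263 = 0.001262 m/d
t = L/v_c = 224/0.001262 = 177500 d
   = 177500/365 = 486 yr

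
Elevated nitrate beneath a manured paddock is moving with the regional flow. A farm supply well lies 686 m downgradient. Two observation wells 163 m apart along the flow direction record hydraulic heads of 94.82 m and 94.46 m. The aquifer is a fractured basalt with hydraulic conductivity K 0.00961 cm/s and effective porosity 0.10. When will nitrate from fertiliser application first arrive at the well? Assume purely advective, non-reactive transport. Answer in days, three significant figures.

3740 days

Hydraulic gradient i = (94.82 − 94.46) / 163 = 0.36 / 163 = 0.002209
K = 0.00961 cm/s × 864 = 8.303 m/d
Darcy flux q = K·i = 8.303 × 0.002209 = 0.01834 m/d
Average linear velocity = 0.01834 / 0.10 = 0.1834 m/d
t = L / v = 686 / 0.1834 = 3741 d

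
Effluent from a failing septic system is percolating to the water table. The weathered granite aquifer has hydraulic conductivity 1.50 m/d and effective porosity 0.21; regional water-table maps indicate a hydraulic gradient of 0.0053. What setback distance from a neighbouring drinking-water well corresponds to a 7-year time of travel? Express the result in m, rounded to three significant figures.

96.7 m

Specific discharge q = 1.50 × 0.0053 = 0.007950 m/d
v_s = q/n_e = 0.007950/0.21 = 0.03786 m/d
T = 7 yr × 365 = 2555 d
L = v × T = 0.03786 × 2555 = 96.73 m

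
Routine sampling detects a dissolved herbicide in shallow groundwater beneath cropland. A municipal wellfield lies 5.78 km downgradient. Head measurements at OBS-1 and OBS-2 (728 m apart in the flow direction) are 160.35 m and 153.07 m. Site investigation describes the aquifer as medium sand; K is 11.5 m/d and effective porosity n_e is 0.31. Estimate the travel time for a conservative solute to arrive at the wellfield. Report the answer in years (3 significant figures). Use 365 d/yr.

Hydraulic gradient i = (160.35 − 153.07) / 728 = 7.28 / 728 = 0.01000
q = Ki = 11.5 × 0.01000 = 0.1150 m/d
Average linear velocity = 0.1150 / 0.31 = 0.3710 m/d
L = 5.78 km = 5780 m
t = L / v = 5780 / 0.3710 = 15580 d
   = 15580 / 365 = 42.7 yr

42.7 years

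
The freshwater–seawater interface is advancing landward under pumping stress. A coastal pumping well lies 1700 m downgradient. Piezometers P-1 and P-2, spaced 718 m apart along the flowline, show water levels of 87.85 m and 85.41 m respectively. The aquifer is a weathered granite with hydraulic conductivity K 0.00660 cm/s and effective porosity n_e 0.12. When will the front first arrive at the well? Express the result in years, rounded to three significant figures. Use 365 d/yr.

28.8 years

Hydraulic gradient i = (87.85 − 85.41) / 718 = 2.44 / 718 = 0.003398
K = 0.00660 cm/s × 864 = 5.702 m/d
q = Ki = 5.702 × 0.003398 = 0.01938 m/d
Average linear velocity = 0.01938 / 0.12 = 0.1615 m/d
t = L / v = 1700 / 0.1615 = 10530 d
   = 10530 / 365 = 28.8 yr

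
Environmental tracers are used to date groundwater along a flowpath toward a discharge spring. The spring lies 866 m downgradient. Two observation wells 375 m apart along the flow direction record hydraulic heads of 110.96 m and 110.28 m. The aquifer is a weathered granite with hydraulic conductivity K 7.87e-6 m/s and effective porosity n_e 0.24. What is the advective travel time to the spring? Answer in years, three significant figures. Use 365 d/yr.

Hydraulic gradient i = (110.96 − 110.28) / 375 = 0.68 / 375 = 0.001813
K = 7.87e-6 m/s × 86400 s/d = 0.6800 m/d
q = Ki = 0.6800 × 0.001813 = 0.001233 m/d
v = Ki/n = 0.6800·0.001813/0.24 = 0.005138 m/d
t = L / v = 866 / 0.005138 = 168600 d
   = 168600 / 365 = 462 yr

462 years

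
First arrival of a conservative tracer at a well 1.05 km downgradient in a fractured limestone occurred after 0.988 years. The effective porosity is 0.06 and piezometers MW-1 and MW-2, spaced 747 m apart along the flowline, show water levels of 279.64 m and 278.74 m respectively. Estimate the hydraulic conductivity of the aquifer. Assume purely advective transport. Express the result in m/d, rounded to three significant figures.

Hydraulic gradient i = (279.64 − 278.74) / 747 = 0.90 / 747 = 0.001205
t = 0.988 years = 360.6 d
L = 1.05 km = 1050 m
v = L / t = 1050 / 360.6 = 2.912 m/d
K = v · n / i = 2.912 × 0.06 / 0.001205 = 145 m/d

145 m/d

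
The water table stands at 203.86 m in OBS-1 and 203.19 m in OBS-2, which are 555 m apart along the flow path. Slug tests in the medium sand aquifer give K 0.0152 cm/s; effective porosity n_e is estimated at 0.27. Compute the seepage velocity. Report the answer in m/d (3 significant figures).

Hydraulic gradient i = (203.86 − 203.19) / 555 = 0.67 / 555 = 0.001207
K = 0.0152 cm/s × 864 = 13.13 m/d
Darcy flux q = K·i = 13.13 × 0.001207 = 0.01585 m/d
Average linear velocity = 0.01585 / 0.27 = 0.05872 m/d

0.0587 m/d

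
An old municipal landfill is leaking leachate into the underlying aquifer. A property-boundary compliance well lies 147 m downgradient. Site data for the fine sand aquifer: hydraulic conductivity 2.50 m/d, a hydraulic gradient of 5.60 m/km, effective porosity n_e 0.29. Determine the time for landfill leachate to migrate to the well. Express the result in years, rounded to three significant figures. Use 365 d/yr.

q = Ki = 2.50 × 0.0056 = 0.01400 m/d
Average linear velocity = 0.01400 / 0.29 = 0.04828 m/d
t = L / v = 147 / 0.04828 = 3045 d
   = 3045 / 365 = 8.34 yr

8.34 years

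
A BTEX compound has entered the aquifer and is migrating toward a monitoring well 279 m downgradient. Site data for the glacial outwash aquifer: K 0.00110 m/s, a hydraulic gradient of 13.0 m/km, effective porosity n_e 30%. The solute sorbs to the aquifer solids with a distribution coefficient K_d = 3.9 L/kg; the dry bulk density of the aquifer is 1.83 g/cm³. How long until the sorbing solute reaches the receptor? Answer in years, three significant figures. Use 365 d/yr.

K = 0.00110 m/s × 86400 s/d = 95.04 m/d
q = Ki = 95.04 × 0.013 = 1.236 m/d
v_s = q/n_e = 1.236/0.30 = 4.118 m/d
Retardation R = 1 + ρ_b·K_d/n = 1 + 1.83×3.9/0.30 = 24.79
Contaminant velocity v_c = v/R = 4.118/24.79 = 0.1661 m/d
t = L/v_c = 279/0.1661 = 1679 d
   = 1679/365 = 4.60 yr

4.60 years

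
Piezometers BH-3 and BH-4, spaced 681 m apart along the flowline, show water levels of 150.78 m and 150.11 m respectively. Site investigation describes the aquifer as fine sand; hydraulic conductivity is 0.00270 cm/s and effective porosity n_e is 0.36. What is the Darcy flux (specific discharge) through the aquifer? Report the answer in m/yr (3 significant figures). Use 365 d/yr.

Hydraulic gradient i = (150.78 − 150.11) / 681 = 0.67 / 681 = 9.838e-4
K = 0.00270 cm/s × 864 = 2.333 m/d
Specific discharge q = 2.333 × 9.838e-4 = 0.002295 m/d
   = 0.002295 × 365 = 0.838 m/yr

0.838 m/yr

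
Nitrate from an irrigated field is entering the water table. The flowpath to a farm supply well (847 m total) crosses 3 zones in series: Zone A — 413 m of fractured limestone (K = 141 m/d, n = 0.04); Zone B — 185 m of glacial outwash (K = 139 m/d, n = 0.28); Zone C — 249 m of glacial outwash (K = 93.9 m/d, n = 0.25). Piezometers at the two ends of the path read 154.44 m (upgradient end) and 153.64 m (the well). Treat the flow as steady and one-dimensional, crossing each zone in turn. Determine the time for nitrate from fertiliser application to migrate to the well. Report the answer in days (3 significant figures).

Total head drop ΔH = 154.44 − 153.64 = 0.80 m
Steady 1-D flow in series ⇒ the Darcy flux q is identical in every zone and the zone head losses add (resistances L/K in series).
Σ(L/K) = 413/141 + 185/139 + 249/93.9 = 2.929 + 1.331 + 2.652 = 6.912 d
q = ΔH / Σ(L/K) = 0.80 / 6.912 = 0.1157 m/d (same in every zone)
Zone A: v = q/n = 0.1157/0.04 = 2.894 m/d → t_A = 413/2.894 = 142.7 d
Zone B: v = q/n = 0.1157/0.28 = 0.4134 m/d → t_B = 185/0.4134 = 447.5 d
Zone C: v = q/n = 0.1157/0.25 = 0.4630 m/d → t_C = 249/0.4630 = 537.8 d
Total t = 142.7 + 447.5 + 537.8 = 1128 d

1130 days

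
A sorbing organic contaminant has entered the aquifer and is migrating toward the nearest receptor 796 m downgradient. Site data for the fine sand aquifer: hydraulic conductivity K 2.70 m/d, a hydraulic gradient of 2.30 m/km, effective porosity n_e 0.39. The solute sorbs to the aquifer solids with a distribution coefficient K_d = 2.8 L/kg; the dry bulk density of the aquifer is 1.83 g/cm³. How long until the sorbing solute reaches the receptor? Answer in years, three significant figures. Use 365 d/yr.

Darcy flux q = K·i = 2.70 × 0.0023 = 0.006210 m/d
v_s = q/n_e = 0.006210/0.39 = 0.01592 m/d
Retardation R = 1 + ρ_b·K_d/n = 1 + 1.83×2.8/0.39 = 14.14
Contaminant velocity v_c = v/R = 0.01592/14.14 = 0.001126 m/d
t = L/v_c = 796/0.001126 = 706800 d
   = 706800/365 = 1940 yr

1940 years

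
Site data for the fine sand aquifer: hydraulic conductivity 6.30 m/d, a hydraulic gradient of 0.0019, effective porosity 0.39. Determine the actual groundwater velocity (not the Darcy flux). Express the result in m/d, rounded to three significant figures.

Darcy flux q = K·i = 6.30 × 0.0019 = 0.01197 m/d
v = Ki/n = 6.30·0.0019/0.39 = 0.03069 m/d

0.0307 m/d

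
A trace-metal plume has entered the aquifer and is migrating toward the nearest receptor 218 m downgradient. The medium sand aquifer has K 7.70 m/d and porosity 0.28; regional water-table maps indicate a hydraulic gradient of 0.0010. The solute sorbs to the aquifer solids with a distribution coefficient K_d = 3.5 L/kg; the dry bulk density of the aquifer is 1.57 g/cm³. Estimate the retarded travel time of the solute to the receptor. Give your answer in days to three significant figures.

Darcy flux q = K·i = 7.70 × 0.0010 = 0.007700 m/d
Average linear velocity = 0.007700 / 0.28 = 0.02750 m/d
Retardation R = 1 + ρ_b·K_d/n = 1 + 1.57×3.5/0.28 = 20.63
Contaminant velocity v_c = v/R = 0.02750/20.63 = 0.001333 m/d
t = L/v_c = 218/0.001333 = 163500 d

164000 days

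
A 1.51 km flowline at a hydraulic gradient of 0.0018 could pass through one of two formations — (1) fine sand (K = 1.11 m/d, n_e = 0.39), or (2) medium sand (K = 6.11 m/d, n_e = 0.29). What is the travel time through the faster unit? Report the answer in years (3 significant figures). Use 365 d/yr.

Unit 1 (fine sand): v = 1.11×0.0018/0.39 = 0.005123 m/d, t = 1510/0.005123 = 294700 d
Unit 2 (medium sand): v = 6.11×0.0018/0.29 = 0.03792 m/d, t = 1510/0.03792 = 39820 d
Faster: 39820 d / 365 = 109 yr

109 years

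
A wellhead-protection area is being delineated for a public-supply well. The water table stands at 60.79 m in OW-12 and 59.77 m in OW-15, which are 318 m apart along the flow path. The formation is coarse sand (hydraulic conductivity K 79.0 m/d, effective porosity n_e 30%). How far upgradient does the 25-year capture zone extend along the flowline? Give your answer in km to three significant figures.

7.71 km

Hydraulic gradient i = (60.79 − 59.77) / 318 = 1.02 / 318 = 0.003208
Darcy flux q = K·i = 79.0 × 0.003208 = 0.2534 m/d
v = Ki/n = 79.0·0.003208/0.30 = 0.8447 m/d
T = 25 yr × 365 = 9125 d
L = v × T = 0.8447 × 9125 = 7707 m
   = 7.71 km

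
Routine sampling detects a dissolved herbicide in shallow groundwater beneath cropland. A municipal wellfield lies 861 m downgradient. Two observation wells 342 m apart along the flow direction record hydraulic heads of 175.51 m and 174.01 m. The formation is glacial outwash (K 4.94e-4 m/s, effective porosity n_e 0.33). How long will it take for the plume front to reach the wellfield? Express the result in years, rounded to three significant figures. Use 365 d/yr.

4.16 years

Hydraulic gradient i = (175.51 − 174.01) / 342 = 1.50 / 342 = 0.004386
K = 4.94e-4 m/s × 86400 s/d = 42.68 m/d
Darcy flux q = K·i = 42.68 × 0.004386 = 0.1872 m/d
v_s = q/n_e = 0.1872/0.33 = 0.5673 m/d
t = L / v = 861 / 0.5673 = 1518 d
   = 1518 / 365 = 4.16 yr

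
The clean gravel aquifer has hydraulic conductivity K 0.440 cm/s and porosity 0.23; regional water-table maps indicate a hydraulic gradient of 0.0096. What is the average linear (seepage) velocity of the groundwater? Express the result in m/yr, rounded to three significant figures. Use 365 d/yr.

5790 m/yr

K = 0.440 cm/s × 864 = 380.2 m/d
Specific discharge q = 380.2 × 0.0096 = 3.650 m/d
v_s = q/n_e = 3.650/0.23 = 15.87 m/d
   = 15.87 × 365 = 5790 m/yr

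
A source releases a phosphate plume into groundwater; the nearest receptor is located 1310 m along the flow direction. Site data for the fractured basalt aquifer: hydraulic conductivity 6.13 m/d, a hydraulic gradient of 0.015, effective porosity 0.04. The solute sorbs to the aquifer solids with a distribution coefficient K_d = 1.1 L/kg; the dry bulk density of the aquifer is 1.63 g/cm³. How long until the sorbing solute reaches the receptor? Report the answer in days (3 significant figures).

26100 days

q = Ki = 6.13 × 0.015 = 0.09195 m/d
Average linear velocity = 0.09195 / 0.04 = 2.299 m/d
Retardation R = 1 + ρ_b·K_d/n = 1 + 1.63×1.1/0.04 = 45.82
Contaminant velocity v_c = v/R = 2.299/45.82 = 0.05016 m/d
t = L/v_c = 1310/0.05016 = 26110 d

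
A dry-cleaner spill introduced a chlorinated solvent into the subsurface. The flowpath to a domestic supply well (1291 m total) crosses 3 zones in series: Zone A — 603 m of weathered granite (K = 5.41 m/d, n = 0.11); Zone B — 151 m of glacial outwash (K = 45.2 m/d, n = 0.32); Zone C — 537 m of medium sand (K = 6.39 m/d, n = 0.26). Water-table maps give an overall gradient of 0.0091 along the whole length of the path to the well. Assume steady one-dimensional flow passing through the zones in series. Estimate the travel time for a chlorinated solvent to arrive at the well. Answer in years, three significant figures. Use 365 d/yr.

11.8 years

Continuity: the same q passes through each zone, so ΔH = q·Σ(L_j/K_j) — the zones act as resistances in series.
Σ(L/K) = 603/5.41 + 151/45.2 + 537/6.39 = 111.5 + 3.341 + 84.04 = 198.8 d
K_eq = L_total / Σ(L/K) = 1291 / 198.8 = 6.493 m/d
q = K_eq · i = 6.493 × 0.0091 = 0.05908 m/d (same in every zone)
Zone A: v = q/n = 0.05908/0.11 = 0.5371 m/d → t_A = 603/0.5371 = 1123 d
Zone B: v = q/n = 0.05908/0.32 = 0.1846 m/d → t_B = 151/0.1846 = 817.8 d
Zone C: v = q/n = 0.05908/0.26 = 0.2272 m/d → t_C = 537/0.2272 = 2363 d
Total t = 1123 + 817.8 + 2363 = 4304 d
   = 4304 / 365 = 11.8 yr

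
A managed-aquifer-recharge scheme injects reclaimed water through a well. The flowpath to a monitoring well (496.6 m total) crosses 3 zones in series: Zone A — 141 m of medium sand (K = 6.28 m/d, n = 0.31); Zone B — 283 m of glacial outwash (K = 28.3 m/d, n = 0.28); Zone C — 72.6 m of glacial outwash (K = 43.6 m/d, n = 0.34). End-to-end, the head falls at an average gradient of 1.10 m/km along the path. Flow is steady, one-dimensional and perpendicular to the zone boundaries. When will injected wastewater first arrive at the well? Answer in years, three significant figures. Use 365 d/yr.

Continuity: the same q passes through each zone, so ΔH = q·Σ(L_j/K_j) — the zones act as resistances in series.
Σ(L/K) = 141/6.28 + 283/28.3 + 72.6/43.6 = 22.45 + 10.00 + 1.665 = 34.12 d
K_eq = L_total / Σ(L/K) = 496.6 / 34.12 = 14.56 m/d
q = K_eq · i = 14.56 × 0.0011 = 0.01601 m/d (same in every zone)
Zone A: v = q/n = 0.01601/0.31 = 0.05165 m/d → t_A = 141/0.05165 = 2730 d
Zone B: v = q/n = 0.01601/0.28 = 0.05718 m/d → t_B = 283/0.05718 = 4949 d
Zone C: v = q/n = 0.01601/0.34 = 0.04709 m/d → t_C = 72.6/0.04709 = 1542 d
Total t = 2730 + 4949 + 1542 = 9221 d
   = 9221 / 365 = 25.3 yr

25.3 years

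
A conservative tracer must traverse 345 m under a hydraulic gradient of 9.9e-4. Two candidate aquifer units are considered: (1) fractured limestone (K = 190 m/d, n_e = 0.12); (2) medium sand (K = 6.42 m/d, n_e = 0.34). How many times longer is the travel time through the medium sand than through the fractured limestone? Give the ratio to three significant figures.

83.9

Unit 1 (fractured limestone): v = 190×9.9e-4/0.12 = 1.568 m/d, t = 345/1.568 = 220.1 d
Unit 2 (medium sand): v = 6.42×9.9e-4/0.34 = 0.01869 m/d, t = 345/0.01869 = 18460 d
t(medium sand) / t(fractured limestone) = 18460/220.1 = 83.9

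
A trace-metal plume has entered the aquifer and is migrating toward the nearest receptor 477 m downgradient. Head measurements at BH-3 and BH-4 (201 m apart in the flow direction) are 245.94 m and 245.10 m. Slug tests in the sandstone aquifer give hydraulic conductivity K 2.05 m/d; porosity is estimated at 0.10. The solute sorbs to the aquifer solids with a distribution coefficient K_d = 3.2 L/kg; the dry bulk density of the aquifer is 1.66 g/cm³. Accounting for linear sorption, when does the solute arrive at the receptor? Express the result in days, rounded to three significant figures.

301000 days

Hydraulic gradient i = (245.94 − 245.10) / 201 = 0.84 / 201 = 0.004179
q = Ki = 2.05 × 0.004179 = 0.008567 m/d
Seepage velocity v = q / n = 0.008567 / 0.10 = 0.08567 m/d
Retardation R = 1 + ρ_b·K_d/n = 1 + 1.66×3.2/0.10 = 54.12
Contaminant velocity v_c = v/R = 0.08567/54.12 = 0.001583 m/d
t = L/v_c = 477/0.001583 = 301300 d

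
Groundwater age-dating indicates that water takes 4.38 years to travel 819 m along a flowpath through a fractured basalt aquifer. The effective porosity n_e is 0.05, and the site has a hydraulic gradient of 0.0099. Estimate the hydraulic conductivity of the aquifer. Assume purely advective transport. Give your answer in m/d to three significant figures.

t = 4.38 years = 1599 d
v = L / t = 819 / 1599 = 0.5123 m/d
K = v · n / i = 0.5123 × 0.05 / 0.0099 = 2.59 m/d

2.59 m/d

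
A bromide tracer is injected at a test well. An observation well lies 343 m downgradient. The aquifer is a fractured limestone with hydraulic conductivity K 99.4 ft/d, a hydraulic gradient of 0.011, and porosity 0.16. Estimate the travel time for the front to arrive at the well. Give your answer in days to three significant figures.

165 days

K = 99.4 ft/d × 0.3048 = 30.30 m/d
q = Ki = 30.30 × 0.011 = 0.3333 m/d
Average linear velocity = 0.3333 / 0.16 = 2.083 m/d
t = L / v = 343 / 2.083 = 164.7 d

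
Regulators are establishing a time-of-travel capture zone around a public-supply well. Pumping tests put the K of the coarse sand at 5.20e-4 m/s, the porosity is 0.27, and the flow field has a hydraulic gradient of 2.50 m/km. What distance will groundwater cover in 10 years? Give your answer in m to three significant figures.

1520 m

K = 5.20e-4 m/s × 86400 s/d = 44.93 m/d
Specific discharge q = 44.93 × 0.0025 = 0.1123 m/d
v_s = q/n_e = 0.1123/0.27 = 0.4160 m/d
T = 10 yr × 365 = 3650 d
L = v × T = 0.4160 × 3650 = 1518 m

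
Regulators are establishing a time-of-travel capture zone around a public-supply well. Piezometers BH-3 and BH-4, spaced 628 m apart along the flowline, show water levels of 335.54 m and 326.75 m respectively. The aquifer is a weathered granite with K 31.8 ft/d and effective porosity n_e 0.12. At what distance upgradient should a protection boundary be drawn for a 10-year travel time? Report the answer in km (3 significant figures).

4.13 km

Hydraulic gradient i = (335.54 − 326.75) / 628 = 8.79 / 628 = 0.01400
K = 31.8 ft/d × 0.3048 = 9.693 m/d
q = Ki = 9.693 × 0.01400 = 0.1357 m/d
Average linear velocity = 0.1357 / 0.12 = 1.131 m/d
T = 10 yr × 365 = 3650 d
L = v × T = 1.131 × 3650 = 4127 m
   = 4.13 km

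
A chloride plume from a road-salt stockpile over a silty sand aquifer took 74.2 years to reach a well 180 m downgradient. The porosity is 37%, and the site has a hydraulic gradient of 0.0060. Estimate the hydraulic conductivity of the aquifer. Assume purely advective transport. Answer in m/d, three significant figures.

t = 74.2 years = 27080 d
v = L / t = 180 / 27080 = 0.006646 m/d
K = v · n / i = 0.006646 × 0.37 / 0.0060 = 0.410 m/d

0.410 m/d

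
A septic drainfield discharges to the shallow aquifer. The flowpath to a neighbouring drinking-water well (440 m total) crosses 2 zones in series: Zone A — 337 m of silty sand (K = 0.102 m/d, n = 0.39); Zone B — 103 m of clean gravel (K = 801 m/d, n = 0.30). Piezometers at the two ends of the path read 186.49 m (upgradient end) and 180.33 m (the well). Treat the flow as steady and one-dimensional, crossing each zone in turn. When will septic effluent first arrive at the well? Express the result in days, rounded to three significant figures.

Total head drop ΔH = 186.49 − 180.33 = 6.16 m
Continuity: the same q passes through each zone, so ΔH = q·Σ(L_j/K_j) — the zones act as resistances in series.
Σ(L/K) = 337/0.102 + 103/801 = 3304 + 0.1286 = 3304 d
q = ΔH / Σ(L/K) = 6.16 / 3304 = 0.001864 m/d (same in every zone)
Zone A: v = q/n = 0.001864/0.39 = 0.004780 m/d → t_A = 337/0.004780 = 70500 d
Zone B: v = q/n = 0.001864/0.30 = 0.006215 m/d → t_B = 103/0.006215 = 16570 d
Total t = 70500 + 16570 = 87070 d

87100 days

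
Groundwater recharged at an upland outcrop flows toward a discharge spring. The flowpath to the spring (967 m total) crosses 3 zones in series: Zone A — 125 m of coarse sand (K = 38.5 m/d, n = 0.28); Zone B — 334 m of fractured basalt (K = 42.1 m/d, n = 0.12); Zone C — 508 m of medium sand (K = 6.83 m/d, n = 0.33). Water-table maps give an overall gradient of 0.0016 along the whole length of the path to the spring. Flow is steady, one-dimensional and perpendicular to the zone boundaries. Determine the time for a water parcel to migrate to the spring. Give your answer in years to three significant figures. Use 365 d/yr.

For zones in series the flux q is common to all zones; the equivalent conductivity is the harmonic (thickness-weighted) mean, K_eq = L_total / Σ(L_j/K_j).
Σ(L/K) = 125/38.5 + 334/42.1 + 508/6.83 = 3.247 + 7.933 + 74.38 = 85.56 d
K_eq = L_total / Σ(L/K) = 967 / 85.56 = 11.30 m/d
q = K_eq · i = 11.30 × 0.0016 = 0.01808 m/d (same in every zone)
Zone A: v = q/n = 0.01808/0.28 = 0.06458 m/d → t_A = 125/0.06458 = 1935 d
Zone B: v = q/n = 0.01808/0.12 = 0.1507 m/d → t_B = 334/0.1507 = 2216 d
Zone C: v = q/n = 0.01808/0.33 = 0.05480 m/d → t_C = 508/0.05480 = 9270 d
Total t = 1935 + 2216 + 9270 = 13420 d
   = 13420 / 365 = 36.8 yr

36.8 years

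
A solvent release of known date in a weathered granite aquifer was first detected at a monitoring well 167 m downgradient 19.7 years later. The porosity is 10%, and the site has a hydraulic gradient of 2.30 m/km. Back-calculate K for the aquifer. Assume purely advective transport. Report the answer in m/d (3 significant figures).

t = 19.7 years = 7191 d
v = L / t = 167 / 7191 = 0.02323 m/d
K = v · n / i = 0.02323 × 0.10 / 0.0023 = 1.01 m/d

1.01 m/d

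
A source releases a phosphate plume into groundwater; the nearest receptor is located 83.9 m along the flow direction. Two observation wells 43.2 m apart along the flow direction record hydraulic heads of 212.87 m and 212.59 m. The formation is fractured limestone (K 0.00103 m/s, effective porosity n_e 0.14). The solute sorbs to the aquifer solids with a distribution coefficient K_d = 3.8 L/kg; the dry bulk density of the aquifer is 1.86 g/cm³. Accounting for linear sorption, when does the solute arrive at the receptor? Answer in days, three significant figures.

Hydraulic gradient i = (212.87 − 212.59) / 43.2 = 0.28 / 43.2 = 0.006481
K = 0.00103 m/s × 86400 s/d = 88.99 m/d
Specific discharge q = 88.99 × 0.006481 = 0.5768 m/d
Seepage velocity v = q / n = 0.5768 / 0.14 = 4.120 m/d
Retardation R = 1 + ρ_b·K_d/n = 1 + 1.86×3.8/0.14 = 51.49
Contaminant velocity v_c = v/R = 4.120/51.49 = 0.08002 m/d
t = L/v_c = 83.9/0.08002 = 1048 d

1050 days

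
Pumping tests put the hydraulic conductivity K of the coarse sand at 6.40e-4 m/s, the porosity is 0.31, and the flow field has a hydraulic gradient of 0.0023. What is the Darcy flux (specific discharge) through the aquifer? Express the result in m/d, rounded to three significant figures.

0.127 m/d

K = 6.40e-4 m/s × 86400 s/d = 55.30 m/d
Specific discharge q = 55.30 × 0.0023 = 0.1272 m/d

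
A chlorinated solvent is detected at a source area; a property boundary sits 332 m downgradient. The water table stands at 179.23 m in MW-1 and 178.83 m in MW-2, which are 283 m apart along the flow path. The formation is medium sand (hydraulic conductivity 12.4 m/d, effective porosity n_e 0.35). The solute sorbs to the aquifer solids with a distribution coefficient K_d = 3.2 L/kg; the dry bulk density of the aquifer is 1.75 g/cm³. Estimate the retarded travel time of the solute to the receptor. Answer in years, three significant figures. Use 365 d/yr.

Hydraulic gradient i = (179.23 − 178.83) / 283 = 0.40 / 283 = 0.001413
Darcy flux q = K·i = 12.4 × 0.001413 = 0.01753 m/d
v_s = q/n_e = 0.01753/0.35 = 0.05008 m/d
Retardation R = 1 + ρ_b·K_d/n = 1 + 1.75×3.2/0.35 = 17.00
Contaminant velocity v_c = v/R = 0.05008/17.00 = 0.002946 m/d
t = L/v_c = 332/0.002946 = 112700 d
   = 112700/365 = 309 yr

309 years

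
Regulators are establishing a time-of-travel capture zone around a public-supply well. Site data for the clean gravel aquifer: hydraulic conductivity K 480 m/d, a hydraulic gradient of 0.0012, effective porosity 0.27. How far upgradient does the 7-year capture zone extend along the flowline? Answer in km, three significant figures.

5.45 km

q = Ki = 480 × 0.0012 = 0.5760 m/d
Average linear velocity = 0.5760 / 0.27 = 2.133 m/d
T = 7 yr × 365 = 2555 d
L = v × T = 2.133 × 2555 = 5451 m
   = 5.45 km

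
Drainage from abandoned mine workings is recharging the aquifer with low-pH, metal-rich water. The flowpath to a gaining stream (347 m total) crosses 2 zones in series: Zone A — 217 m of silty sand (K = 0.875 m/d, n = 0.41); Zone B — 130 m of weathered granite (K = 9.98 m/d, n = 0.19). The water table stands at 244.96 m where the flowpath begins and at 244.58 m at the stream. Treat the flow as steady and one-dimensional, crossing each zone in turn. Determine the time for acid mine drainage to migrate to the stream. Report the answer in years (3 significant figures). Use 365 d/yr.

214 years

Total head drop ΔH = 244.96 − 244.58 = 0.38 m
Steady 1-D flow in series ⇒ the Darcy flux q is identical in every zone and the zone head losses add (resistances L/K in series).
Σ(L/K) = 217/0.875 + 130/9.98 = 248.0 + 13.03 = 261.0 d
q = ΔH / Σ(L/K) = 0.38 / 261.0 = 0.001456 m/d (same in every zone)
Zone A: v = q/n = 0.001456/0.41 = 0.003551 m/d → t_A = 217/0.003551 = 61110 d
Zone B: v = q/n = 0.001456/0.19 = 0.007662 m/d → t_B = 130/0.007662 = 16970 d
Total t = 61110 + 16970 = 78080 d
   = 78080 / 365 = 214 yr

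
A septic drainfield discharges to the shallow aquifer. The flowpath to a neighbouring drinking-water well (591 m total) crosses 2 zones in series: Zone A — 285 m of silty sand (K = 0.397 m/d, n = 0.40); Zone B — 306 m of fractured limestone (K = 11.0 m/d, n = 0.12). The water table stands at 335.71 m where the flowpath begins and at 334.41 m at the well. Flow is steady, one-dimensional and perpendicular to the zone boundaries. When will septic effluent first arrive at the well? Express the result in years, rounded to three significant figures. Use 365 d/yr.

Total head drop ΔH = 335.71 − 334.41 = 1.30 m
Continuity: the same q passes through each zone, so ΔH = q·Σ(L_j/K_j) — the zones act as resistances in series.
Σ(L/K) = 285/0.397 + 306/11.0 = 717.9 + 27.82 = 745.7 d
q = ΔH / Σ(L/K) = 1.30 / 745.7 = 0.001743 m/d (same in every zone)
Zone A: v = q/n = 0.001743/0.40 = 0.004358 m/d → t_A = 285/0.004358 = 65390 d
Zone B: v = q/n = 0.001743/0.12 = 0.01453 m/d → t_B = 306/0.01453 = 21060 d
Total t = 65390 + 21060 = 86460 d
   = 86460 / 365 = 237 yr

237 years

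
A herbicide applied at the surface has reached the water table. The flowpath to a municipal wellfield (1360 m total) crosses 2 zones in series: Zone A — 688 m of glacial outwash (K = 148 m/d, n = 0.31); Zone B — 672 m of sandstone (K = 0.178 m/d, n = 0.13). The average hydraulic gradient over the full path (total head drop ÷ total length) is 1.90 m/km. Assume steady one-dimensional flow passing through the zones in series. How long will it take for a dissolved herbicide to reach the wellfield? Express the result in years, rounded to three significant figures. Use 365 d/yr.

1200 years

Continuity: the same q passes through each zone, so ΔH = q·Σ(L_j/K_j) — the zones act as resistances in series.
Σ(L/K) = 688/148 + 672/0.178 = 4.649 + 3775 = 3780 d
K_eq = L_total / Σ(L/K) = 1360 / 3780 = 0.3598 m/d
q = K_eq · i = 0.3598 × 0.0019 = 6.836e-4 m/d (same in every zone)
Zone A: v = q/n = 6.836e-4/0.31 = 0.002205 m/d → t_A = 688/0.002205 = 312000 d
Zone B: v = q/n = 6.836e-4/0.13 = 0.005259 m/d → t_B = 672/0.005259 = 127800 d
Total t = 312000 + 127800 = 439800 d
   = 439800 / 365 = 1200 yr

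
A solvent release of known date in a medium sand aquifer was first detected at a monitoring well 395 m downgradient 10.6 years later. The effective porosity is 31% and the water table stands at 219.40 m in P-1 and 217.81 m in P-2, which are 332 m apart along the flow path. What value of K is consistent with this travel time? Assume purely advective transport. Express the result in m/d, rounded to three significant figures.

6.61 m/d

Hydraulic gradient i = (219.40 − 217.81) / 332 = 1.59 / 332 = 0.004789
t = 10.6 years = 3869 d
v = L / t = 395 / 3869 = 0.1021 m/d
K = v · n / i = 0.1021 × 0.31 / 0.004789 = 6.61 m/d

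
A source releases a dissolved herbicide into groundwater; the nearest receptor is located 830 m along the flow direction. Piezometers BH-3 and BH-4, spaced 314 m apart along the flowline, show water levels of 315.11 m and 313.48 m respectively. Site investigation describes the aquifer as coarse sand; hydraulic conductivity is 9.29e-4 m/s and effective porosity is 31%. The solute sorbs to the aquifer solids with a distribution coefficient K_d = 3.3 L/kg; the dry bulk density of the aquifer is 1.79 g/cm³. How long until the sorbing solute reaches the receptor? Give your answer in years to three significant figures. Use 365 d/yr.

Hydraulic gradient i = (315.11 − 313.48) / 314 = 1.63 / 314 = 0.005191
K = 9.29e-4 m/s × 86400 s/d = 80.27 m/d
Darcy flux q = K·i = 80.27 × 0.005191 = 0.4167 m/d
Average linear velocity = 0.4167 / 0.31 = 1.344 m/d
Retardation R = 1 + ρ_b·K_d/n = 1 + 1.79×3.3/0.31 = 20.05
Contaminant velocity v_c = v/R = 1.344/20.05 = 0.06702 m/d
t = L/v_c = 830/0.06702 = 12380 d
   = 12380/365 = 33.9 yr

33.9 years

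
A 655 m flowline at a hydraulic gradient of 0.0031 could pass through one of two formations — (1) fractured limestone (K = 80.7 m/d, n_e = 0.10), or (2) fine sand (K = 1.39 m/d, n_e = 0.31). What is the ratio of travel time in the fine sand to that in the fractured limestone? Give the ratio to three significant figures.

Unit 1 (fractured limestone): v = 80.7×0.0031/0.10 = 2.502 m/d, t = 655/2.502 = 261.8 d
Unit 2 (fine sand): v = 1.39×0.0031/0.31 = 0.01390 m/d, t = 655/0.01390 = 47120 d
t(fine sand) / t(fractured limestone) = 47120/261.8 = 180

180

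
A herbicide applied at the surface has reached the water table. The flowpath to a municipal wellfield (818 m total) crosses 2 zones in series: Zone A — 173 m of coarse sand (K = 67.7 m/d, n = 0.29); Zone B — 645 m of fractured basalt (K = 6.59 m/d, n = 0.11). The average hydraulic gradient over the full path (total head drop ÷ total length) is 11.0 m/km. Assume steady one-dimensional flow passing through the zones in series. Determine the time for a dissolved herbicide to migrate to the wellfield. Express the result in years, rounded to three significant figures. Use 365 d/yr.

For zones in series the flux q is common to all zones; the equivalent conductivity is the harmonic (thickness-weighted) mean, K_eq = L_total / Σ(L_j/K_j).
Σ(L/K) = 173/67.7 + 645/6.59 = 2.555 + 97.88 = 100.4 d
K_eq = L_total / Σ(L/K) = 818 / 100.4 = 8.145 m/d
q = K_eq · i = 8.145 × 0.011 = 0.08959 m/d (same in every zone)
Zone A: v = q/n = 0.08959/0.29 = 0.3089 m/d → t_A = 173/0.3089 = 560.0 d
Zone B: v = q/n = 0.08959/0.11 = 0.8145 m/d → t_B = 645/0.8145 = 791.9 d
Total t = 560.0 + 791.9 = 1352 d
   = 1352 / 365 = 3.70 yr

3.70 years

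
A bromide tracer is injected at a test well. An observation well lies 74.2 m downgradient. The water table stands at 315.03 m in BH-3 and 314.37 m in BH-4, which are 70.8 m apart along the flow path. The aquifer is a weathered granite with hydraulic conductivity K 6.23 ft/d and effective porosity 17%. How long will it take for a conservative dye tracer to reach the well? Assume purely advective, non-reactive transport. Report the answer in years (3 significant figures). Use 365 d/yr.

1.95 years

Hydraulic gradient i = (315.03 − 314.37) / 70.8 = 0.66 / 70.8 = 0.009322
K = 6.23 ft/d × 0.3048 = 1.899 m/d
Darcy flux q = K·i = 1.899 × 0.009322 = 0.01770 m/d
v = Ki/n = 1.899·0.009322/0.17 = 0.1041 m/d
t = L / v = 74.2 / 0.1041 = 712.6 d
   = 712.6 / 365 = 1.95 yr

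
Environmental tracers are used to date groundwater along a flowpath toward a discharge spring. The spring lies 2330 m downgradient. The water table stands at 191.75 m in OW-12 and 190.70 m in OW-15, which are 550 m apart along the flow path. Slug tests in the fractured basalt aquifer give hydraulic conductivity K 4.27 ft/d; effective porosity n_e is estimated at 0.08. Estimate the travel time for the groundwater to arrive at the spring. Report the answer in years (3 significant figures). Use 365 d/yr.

Hydraulic gradient i = (191.75 − 190.70) / 550 = 1.05 / 550 = 0.001909
K = 4.27 ft/d × 0.3048 = 1.301 m/d
Darcy flux q = K·i = 1.301 × 0.001909 = 0.002485 m/d
Average linear velocity = 0.002485 / 0.08 = 0.03106 m/d
t = L / v = 2330 / 0.03106 = 75020 d
   = 75020 / 365 = 206 yr

206 years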